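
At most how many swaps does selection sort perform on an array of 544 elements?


Each of the 543 passes places one element in its final position.
Pass 1: swap minimum into position 0
Pass 2: swap minimum of remaining into position 1
...
Pass 543: last two elements, one swap
Maximum swaps = 544 - 1 = 543


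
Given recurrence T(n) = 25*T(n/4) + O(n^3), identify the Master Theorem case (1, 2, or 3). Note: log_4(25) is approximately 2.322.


Master Theorem parameters: a=25, b=4, c=3
log_b(a) = 2.322
Compare b^c with a: 4^3 = 64 > 25, so c > log_b(a).
Comparing c=3 vs log_b(a)=2.322:
3 > 2.322 => Case 3
Result: T(n) = O(n^3)
Master Theorem case = 3


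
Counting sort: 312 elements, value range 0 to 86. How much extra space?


n = 312 (output array)
k = 87 (count array for 87 distinct values)
Extra space = 312 + 87 = 399


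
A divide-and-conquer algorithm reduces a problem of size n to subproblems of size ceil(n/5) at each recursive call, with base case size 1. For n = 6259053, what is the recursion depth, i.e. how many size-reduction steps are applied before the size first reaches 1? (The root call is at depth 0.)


Each step divides the size by 5 (rounding up); after k steps the size is ceil(n/5^k), which equals 1 exactly when 5^k >= n.
So the depth is the smallest k with 5^k >= 6259053, i.e. ceil(log_5(6259053)).
5^9 = 1953125 < 6259053 <= 9765625 = 5^10
Recursion depth = 10


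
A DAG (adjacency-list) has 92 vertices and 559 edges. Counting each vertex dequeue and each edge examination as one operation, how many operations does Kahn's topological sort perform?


V = 92 (vertex processing)
E = 559 (edge processing)
V + E = 92 + 559 = 651


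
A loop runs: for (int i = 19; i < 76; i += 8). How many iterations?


Loop starts at i = 19, increments by 8, stops when i >= 76.
Number of iterations = ceil((76 - 19) / 8)
= ceil(57 / 8)
= 8


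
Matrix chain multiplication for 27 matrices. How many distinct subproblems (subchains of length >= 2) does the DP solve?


Subproblems are indexed by (i, j) where i < j.
Number of such pairs = n*(n-1)/2
= 27 * 26 / 2
= 351


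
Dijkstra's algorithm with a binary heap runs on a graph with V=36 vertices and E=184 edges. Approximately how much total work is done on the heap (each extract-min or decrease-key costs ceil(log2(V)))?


Dijkstra with a binary heap: each vertex is extracted once, each edge may relax once.
Each heap operation costs O(log V).
V + E = 36 + 184 = 220
ceil(log2(36)) = 6 (since 2^5 = 32 < 36 <= 64 = 2^6)
Total heap work = (V+E) * ceil(log2(V)) = 220 * 6 = 1320


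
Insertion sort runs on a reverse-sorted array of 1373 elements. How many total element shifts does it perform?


Sum of shifts = 1 + 2 + 3 + ... + 1372
= 1373 * 1372 / 2
= 1883756 / 2
= 941878


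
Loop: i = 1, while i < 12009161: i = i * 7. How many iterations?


i multiplies by 7 each step:
i = 1 -> 7 -> 49 -> 343 -> 2401 -> 16807 -> 117649 -> 823543 -> 5764801 -> 40353607 (stop)
Iterations = ceil(log_7(12009161)) = 9


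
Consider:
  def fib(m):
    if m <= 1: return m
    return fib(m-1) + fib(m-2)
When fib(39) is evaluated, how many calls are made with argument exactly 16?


Let N(m) = number of times fib(m) is called while evaluating fib(39).
N(39) = 1 (the initial call).
N(38) = 1 (only fib(39) calls it).
For 1 <= m <= 37: fib(m) is called by fib(m+1) and fib(m+2), so
  N(m) = N(m+1) + N(m+2).
fib(0) is called only by fib(2), so N(0) = N(2).
Walk down from m=39:
  N(39)=1, N(38)=1, N(37)=2, N(36)=3, N(35)=5, N(34)=8, N(33)=13, N(32)=21, N(31)=34, N(30)=55, N(29)=89, N(28)=144, N(27)=233, N(26)=377, N(25)=610, N(24)=987, N(23)=1597, N(22)=2584, N(21)=4181, N(20)=6765, N(19)=10946, N(18)=17711, N(17)=28657, N(16)=46368
N(16) = 46368


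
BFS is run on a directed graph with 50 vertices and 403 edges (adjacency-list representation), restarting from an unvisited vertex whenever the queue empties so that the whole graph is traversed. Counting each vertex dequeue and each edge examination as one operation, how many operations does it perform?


A full BFS traversal dequeues each vertex exactly once and examines each directed edge exactly once.
V = 50 (vertex processing cost)
E = 403 (edge examination cost)
Total operations proportional to V + E = 50 + 403 = 453


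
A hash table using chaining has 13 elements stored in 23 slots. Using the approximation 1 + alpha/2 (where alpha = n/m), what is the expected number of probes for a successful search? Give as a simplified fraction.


Load factor alpha = n/m = 13/23
Expected probes = 1 + alpha/2 = 1 + 13/(2*23)
= 1 + 13/46
= 46/46 + 13/46
= 59/46


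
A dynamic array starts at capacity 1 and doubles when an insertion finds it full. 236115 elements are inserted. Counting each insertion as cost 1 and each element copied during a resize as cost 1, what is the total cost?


n = 236115
Insertion costs: 236115
Resizes copy 1, 2, 4, ... up to the largest power of 2 that is <= n-1 = 236114, i.e. 131072.
Copy costs = 1 + 2 + 4 + 8 + 16 + 32 + 64 + 128 + 256 + 512 + 1024 + 2048 + 4096 + 8192 + 16384 + 32768 + 65536 + 131072 = 262143
Total = 236115 + 262143 = 498258


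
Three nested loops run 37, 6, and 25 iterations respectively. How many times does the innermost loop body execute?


Loop 1 (outermost): 37 iterations
Loop 2 (middle): 6 iterations per outer
Loop 3 (innermost): 25 iterations per middle
Total = 37 * 6 * 25 = 5550


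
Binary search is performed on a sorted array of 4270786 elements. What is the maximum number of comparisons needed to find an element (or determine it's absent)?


Binary search halves the search space each comparison:
  Step 1: search space = 4270786 -> 2135393
  Step 2: search space = 2135393 -> 1067696
  Step 3: search space = 1067696 -> 533848
  Step 4: search space = 533848 -> 266924
  Step 5: search space = 266924 -> 133462
  Step 6: search space = 133462 -> 66731
  Step 7: search space = 66731 -> 33365
  Step 8: search space = 33365 -> 16682
  Step 9: search space = 16682 -> 8341
  Step 10: search space = 8341 -> 4170
  Step 11: search space = 4170 -> 2085
  Step 12: search space = 2085 -> 1042
  Step 13: search space = 1042 -> 521
  Step 14: search space = 521 -> 260
  Step 15: search space = 260 -> 130
  Step 16: search space = 130 -> 65
  Step 17: search space = 65 -> 32
  Step 18: search space = 32 -> 16
  Step 19: search space = 16 -> 8
  Step 20: search space = 8 -> 4
  Step 21: search space = 4 -> 2
  Step 22: search space = 2 -> 1
  Step 23: search space = 1 (final check)
Maximum comparisons = floor(log2(4270786)) + 1 = 22 + 1 = 23


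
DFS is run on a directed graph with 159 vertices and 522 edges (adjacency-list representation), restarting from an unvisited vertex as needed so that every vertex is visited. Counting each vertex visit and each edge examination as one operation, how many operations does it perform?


A full DFS traversal processes each vertex exactly once (push/pop on stack).
Each directed edge is examined once.
V = 159, E = 522
V + E = 681


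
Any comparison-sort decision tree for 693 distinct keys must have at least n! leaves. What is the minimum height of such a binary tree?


A binary decision tree of height h has at most 2^h leaves and needs at least n! of them, so h >= ceil(log2(n!)).
693! is far too large to multiply out, so use Stirling's series:
  ln(n!) ~ n ln n - n + (1/2) ln(2 pi n) + 1/(12n)  (error below 1/(360 n^3), negligible here)
  ln(693) = 6.5410300
  n ln n = 693 * 6.5410300 = 4532.9338
  (1/2) ln(2 pi * 693) = (1/2) ln(4354.2474) = 4.1895
  1/(12*693) = 0.0001
  ln(693!) ~ 4532.9338 - 693 + 4.1895 + 0.0001 = 3844.1234
Convert to base 2: log2(693!) = 3844.1234 / ln 2 = 3844.1234 / 0.69314718 = 5545.8978
ceil(5545.8978) = 5546


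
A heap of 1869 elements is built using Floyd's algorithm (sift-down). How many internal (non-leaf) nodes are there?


Leaf nodes occupy roughly half the array.
Sift-down is called for each internal node, starting from the last one.
Internal nodes = floor(n/2) = floor(1869/2) = 934


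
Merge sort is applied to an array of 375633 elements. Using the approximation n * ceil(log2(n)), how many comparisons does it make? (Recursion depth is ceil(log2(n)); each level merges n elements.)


Merge sort divides the array into halves recursively.
Number of levels = ceil(log2(375633)) = 19
At each level, approximately n = 375633 comparisons are needed for merging.
Total comparisons ~ n * ceil(log2(n)) = 375633 * 19 = 7137027


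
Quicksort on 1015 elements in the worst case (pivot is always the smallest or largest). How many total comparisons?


In the worst case, each partition step picks the worst pivot:
  Partition 1: 1014 comparisons (n-1 elements to compare)
  Partition 2: 1013 comparisons
  Partition 3: 1012 comparisons
  Partition 4: 1011 comparisons
  Partition 5: 1010 comparisons
  ...
  Last partition: 0 comparisons
Total = (n-1) + (n-2) + ... + 1 + 0 = n*(n-1)/2
= 1015*1014/2 = 514605


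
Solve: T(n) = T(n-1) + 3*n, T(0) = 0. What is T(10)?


Expanding the recurrence:
T(10) = T(9) + 3*10
       = T(8) + 3*9 + 3*10
       ...
       = T(0) + 3*(1 + 2 + ... + 10)
       = 0 + 3 * 10*11/2
       = 0 + 3 * 55
       = 0 + 165 = 165


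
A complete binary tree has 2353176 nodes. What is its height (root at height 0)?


In a complete binary tree, level k holds nodes 2^k .. 2^(k+1)-1 (1-indexed).
Height = floor(log2(n)) = floor(log2(2353176)) = 21
Check: 2^21 = 2097152 <= 2353176 < 4194304 = 2^22


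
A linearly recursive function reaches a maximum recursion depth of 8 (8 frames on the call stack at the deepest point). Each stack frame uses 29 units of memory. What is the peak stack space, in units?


Maximum recursion depth = 8 frames
Memory per frame = 29 units
Total stack space = depth * frame_size
= 8 * 29 = 232


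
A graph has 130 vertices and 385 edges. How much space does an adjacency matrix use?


Adjacency matrix: V x V grid of entries
Space = V^2 = 130^2 = 130 * 130 = 16900


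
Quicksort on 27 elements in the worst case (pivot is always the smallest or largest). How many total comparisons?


In the worst case, each partition step picks the worst pivot:
  Partition 1: 26 comparisons (n-1 elements to compare)
  Partition 2: 25 comparisons
  Partition 3: 24 comparisons
  Partition 4: 23 comparisons
  Partition 5: 22 comparisons
  ...
  Last partition: 0 comparisons
Total = (n-1) + (n-2) + ... + 1 + 0 = n*(n-1)/2
= 27*26/2 = 351


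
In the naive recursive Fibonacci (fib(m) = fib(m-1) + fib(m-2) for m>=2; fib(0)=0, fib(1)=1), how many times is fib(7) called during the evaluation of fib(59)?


Let N(m) = number of times fib(m) is called while evaluating fib(59).
N(59) = 1 (the initial call).
N(58) = 1 (only fib(59) calls it).
For 1 <= m <= 57: fib(m) is called by fib(m+1) and fib(m+2), so
  N(m) = N(m+1) + N(m+2).
fib(0) is called only by fib(2), so N(0) = N(2).
Walk down from m=59:
  N(59)=1, N(58)=1, N(57)=2, N(56)=3, N(55)=5, N(54)=8, N(53)=13, N(52)=21, N(51)=34, N(50)=55, N(49)=89, N(48)=144, N(47)=233, N(46)=377, N(45)=610, N(44)=987, N(43)=1597, N(42)=2584, N(41)=4181, N(40)=6765, N(39)=10946, N(38)=17711, N(37)=28657, N(36)=46368, N(35)=75025, N(34)=121393, N(33)=196418, N(32)=317811, N(31)=514229, N(30)=832040, N(29)=1346269, N(28)=2178309, N(27)=3524578, N(26)=5702887, N(25)=9227465, N(24)=14930352, N(23)=24157817, N(22)=39088169, N(21)=63245986, N(20)=102334155, N(19)=165580141, N(18)=267914296, N(17)=433494437, N(16)=701408733, N(15)=1134903170, N(14)=1836311903, N(13)=2971215073, N(12)=4807526976, N(11)=7778742049, N(10)=12586269025, N(9)=20365011074, N(8)=32951280099, N(7)=53316291173
N(7) = 53316291173


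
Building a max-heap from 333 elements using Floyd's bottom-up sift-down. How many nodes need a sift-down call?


In a heap of 333 elements (0-indexed array):
  Last element index: 332
  Parent of last element: floor((332 - 1) / 2) = 165
  Internal nodes: indices 0 to 165
  Count = floor(333/2) = 166


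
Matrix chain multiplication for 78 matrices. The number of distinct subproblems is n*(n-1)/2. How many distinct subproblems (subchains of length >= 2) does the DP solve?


Subproblems are indexed by (i, j) where i < j.
Number of such pairs = n*(n-1)/2
= 78 * 77 / 2
= 3003


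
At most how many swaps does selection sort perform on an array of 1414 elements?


Each of the 1413 passes places one element in its final position.
Pass 1: swap minimum into position 0
Pass 2: swap minimum of remaining into position 1
...
Pass 1413: last two elements, one swap
Maximum swaps = 1414 - 1 = 1413


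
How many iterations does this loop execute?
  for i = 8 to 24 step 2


The loop variable i takes values starting at 8 and increments by 2 each iteration.
Sequence: i = 8, 10, 12, 14, 16, 18, 20, 22, 24
The upper bound 24 is inclusive, so the count is floor((last - first) / step) + 1:
floor((24 - 8) / 2) + 1 = floor(16/2) + 1 = 8 + 1 = 9


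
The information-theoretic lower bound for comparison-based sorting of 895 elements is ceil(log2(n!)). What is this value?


A binary decision tree of height h has at most 2^h leaves and needs at least n! of them, so h >= ceil(log2(n!)).
895! is far too large to multiply out, so use Stirling's series:
  ln(n!) ~ n ln n - n + (1/2) ln(2 pi n) + 1/(12n)  (error below 1/(360 n^3), negligible here)
  ln(895) = 6.7968237
  n ln n = 895 * 6.7968237 = 6083.1572
  (1/2) ln(2 pi * 895) = (1/2) ln(5623.4508) = 4.3174
  1/(12*895) = 0.0001
  ln(895!) ~ 6083.1572 - 895 + 4.3174 + 0.0001 = 5192.4747
Convert to base 2: log2(895!) = 5192.4747 / ln 2 = 5192.4747 / 0.69314718 = 7491.1575
ceil(7491.1575) = 7492


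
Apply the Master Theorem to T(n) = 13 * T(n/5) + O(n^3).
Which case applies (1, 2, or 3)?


The Master Theorem: T(n) = a*T(n/b) + O(n^c)
  a = 13, b = 5, c = 3
log_b(a) = log_5(13) ~ 1.594
Compare b^c with a: 5^3 = 125 > 13, so c > log_b(a).
Since c > log_b(a), Case 3 applies.
T(n) = O(n^3)
Master Theorem case = 3


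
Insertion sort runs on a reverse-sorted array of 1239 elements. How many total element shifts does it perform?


Sum of shifts = 1 + 2 + 3 + ... + 1238
= 1239 * 1238 / 2
= 1533882 / 2
= 766941


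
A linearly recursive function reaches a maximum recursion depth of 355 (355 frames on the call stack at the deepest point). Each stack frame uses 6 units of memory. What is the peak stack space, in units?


Maximum recursion depth = 355 frames
Memory per frame = 6 units
Total stack space = depth * frame_size
= 355 * 6 = 2130


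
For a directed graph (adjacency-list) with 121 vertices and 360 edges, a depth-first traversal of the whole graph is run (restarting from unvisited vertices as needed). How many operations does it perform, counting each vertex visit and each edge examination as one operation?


A full DFS traversal visits each vertex once and examines each edge once.
V = 121
E = 360
Sum = 121 + 360 = 481


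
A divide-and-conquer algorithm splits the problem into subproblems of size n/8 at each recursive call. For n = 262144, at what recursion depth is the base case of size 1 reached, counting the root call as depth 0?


At each depth, the problem size is divided by 8:
  Depth 0: problem size = 262144
  Depth 1: problem size = 32768
  Depth 2: problem size = 4096
  Depth 3: problem size = 512
  Depth 4: problem size = 64
  Depth 5: problem size = 8
  Depth 6: problem size = 1 (base case)
The base case is reached at depth log_8(262144) = 6 (the tree has 7 levels counting depth 0, but the depth asked for is 6).
Recursion depth = 6


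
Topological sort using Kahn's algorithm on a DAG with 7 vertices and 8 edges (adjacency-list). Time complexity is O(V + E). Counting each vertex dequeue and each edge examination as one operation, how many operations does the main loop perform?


Kahn's algorithm:
  1. Compute in-degrees: O(V + E)
  2. Process queue: each vertex dequeued once (O(V))
     each edge examined once (O(E))
Total = V + E = 7 + 8 = 15


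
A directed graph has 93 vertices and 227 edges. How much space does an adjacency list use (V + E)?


Adjacency list: one list head per vertex + one entry per edge
Vertex heads: 93
Edge entries: 227
Total = 93 + 227 = 320


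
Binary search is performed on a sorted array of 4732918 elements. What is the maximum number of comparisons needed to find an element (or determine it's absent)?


Binary search halves the search space each comparison:
  Step 1: search space = 4732918 -> 2366459
  Step 2: search space = 2366459 -> 1183229
  Step 3: search space = 1183229 -> 591614
  Step 4: search space = 591614 -> 295807
  Step 5: search space = 295807 -> 147903
  Step 6: search space = 147903 -> 73951
  Step 7: search space = 73951 -> 36975
  Step 8: search space = 36975 -> 18487
  Step 9: search space = 18487 -> 9243
  Step 10: search space = 9243 -> 4621
  Step 11: search space = 4621 -> 2310
  Step 12: search space = 2310 -> 1155
  Step 13: search space = 1155 -> 577
  Step 14: search space = 577 -> 288
  Step 15: search space = 288 -> 144
  Step 16: search space = 144 -> 72
  Step 17: search space = 72 -> 36
  Step 18: search space = 36 -> 18
  Step 19: search space = 18 -> 9
  Step 20: search space = 9 -> 4
  Step 21: search space = 4 -> 2
  Step 22: search space = 2 -> 1
  Step 23: search space = 1 (final check)
Maximum comparisons = floor(log2(4732918)) + 1 = 22 + 1 = 23


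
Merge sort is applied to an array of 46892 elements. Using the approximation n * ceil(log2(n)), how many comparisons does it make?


Merge sort divides the array into halves recursively.
Number of levels = ceil(log2(46892)) = 16
At each level, approximately n = 46892 comparisons are needed for merging.
Total comparisons ~ n * ceil(log2(n)) = 46892 * 16 = 750272


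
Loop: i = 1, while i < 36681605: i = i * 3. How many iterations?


i multiplies by 3 each step:
i = 1 -> 3 -> 9 -> 27 -> 81 -> 243 -> 729 -> 2187 -> 6561 -> 19683 -> 59049 -> 177147 -> 531441 -> 1594323 -> 4782969 -> 14348907 -> 43046721 (stop)
Iterations = ceil(log_3(36681605)) = 16


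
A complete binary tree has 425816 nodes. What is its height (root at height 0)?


In a complete binary tree, level k holds nodes 2^k .. 2^(k+1)-1 (1-indexed).
Height = floor(log2(n)) = floor(log2(425816)) = 18
Check: 2^18 = 262144 <= 425816 < 524288 = 2^19


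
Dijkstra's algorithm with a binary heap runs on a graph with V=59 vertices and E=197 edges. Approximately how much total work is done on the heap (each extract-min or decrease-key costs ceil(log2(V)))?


Dijkstra with a binary heap: each vertex is extracted once, each edge may relax once.
Each heap operation costs O(log V).
V + E = 59 + 197 = 256
ceil(log2(59)) = 6 (since 2^5 = 32 < 59 <= 64 = 2^6)
Total heap work = (V+E) * ceil(log2(V)) = 256 * 6 = 1536


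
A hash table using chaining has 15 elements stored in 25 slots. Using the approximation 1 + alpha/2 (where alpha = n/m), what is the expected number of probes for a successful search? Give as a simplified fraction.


Load factor alpha = n/m = 15/25
Expected probes = 1 + alpha/2 = 1 + 15/(2*25)
= 1 + 15/50
= 50/50 + 15/50
= 65/50
Simplify: 13/10


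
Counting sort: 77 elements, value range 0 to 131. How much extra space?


n = 77 (output array)
k = 132 (count array for 132 distinct values)
Extra space = 77 + 132 = 209


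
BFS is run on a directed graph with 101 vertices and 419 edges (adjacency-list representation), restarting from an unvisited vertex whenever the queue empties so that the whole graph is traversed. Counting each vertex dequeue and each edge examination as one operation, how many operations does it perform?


A full BFS traversal dequeues each vertex exactly once and examines each directed edge exactly once.
V = 101 (vertex processing cost)
E = 419 (edge examination cost)
Total operations proportional to V + E = 101 + 419 = 520


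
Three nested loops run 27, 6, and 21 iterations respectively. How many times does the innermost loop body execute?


Loop 1 (outermost): 27 iterations
Loop 2 (middle): 6 iterations per outer
Loop 3 (innermost): 21 iterations per middle
Total = 27 * 6 * 21 = 3402


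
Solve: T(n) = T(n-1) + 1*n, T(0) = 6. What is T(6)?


Expanding the recurrence:
T(6) = T(5) + 1*6
       = T(4) + 1*5 + 1*6
       ...
       = T(0) + 1*(1 + 2 + ... + 6)
       = 6 + 1 * 6*7/2
       = 6 + 1 * 21
       = 6 + 21 = 27


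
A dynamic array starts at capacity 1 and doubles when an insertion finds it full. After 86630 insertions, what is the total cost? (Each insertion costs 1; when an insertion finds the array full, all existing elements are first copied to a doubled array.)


Insertion cost: 86630 (one per element)
Resizes occur just before inserting elements 2, 3, 5, 9, ...
Elements copied at each resize: 1 + 2 + 4 + 8 + 16 + 32 + 64 + 128 + 256 + 512 + 1024 + 2048 + 4096 + 8192 + 16384 + 32768 + 65536
Sum of copies = 131071 (geometric series: 2^k - 1)
Total = 86630 + 131071 = 217701


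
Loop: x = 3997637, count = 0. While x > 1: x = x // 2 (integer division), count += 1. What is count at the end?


The variable x halves each step:
x = 3997637 -> 1998818 -> 999409 -> 499704 -> 249852 -> 124926 -> 62463 -> 31231 -> 15615 -> 7807 -> 3903 -> 1951 -> 975 -> 487 -> 243 -> 121 -> 60 -> 30 -> 15 -> 7 -> 3 -> 1
Number of halvings = floor(log2(3997637)) = 21


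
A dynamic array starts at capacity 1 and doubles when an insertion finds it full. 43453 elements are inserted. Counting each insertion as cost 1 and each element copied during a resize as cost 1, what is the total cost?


n = 43453
Insertion costs: 43453
Resizes copy 1, 2, 4, ... up to the largest power of 2 that is <= n-1 = 43452, i.e. 32768.
Copy costs = 1 + 2 + 4 + 8 + 16 + 32 + 64 + 128 + 256 + 512 + 1024 + 2048 + 4096 + 8192 + 16384 + 32768 = 65535
Total = 43453 + 65535 = 108988


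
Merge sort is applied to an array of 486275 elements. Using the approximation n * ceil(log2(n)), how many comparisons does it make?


Merge sort divides the array into halves recursively.
Number of levels = ceil(log2(486275)) = 19
At each level, approximately n = 486275 comparisons are needed for merging.
Total comparisons ~ n * ceil(log2(n)) = 486275 * 19 = 9239225


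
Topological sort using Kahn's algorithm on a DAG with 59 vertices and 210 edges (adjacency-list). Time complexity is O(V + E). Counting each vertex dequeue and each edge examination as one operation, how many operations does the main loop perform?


Kahn's algorithm:
  1. Compute in-degrees: O(V + E)
  2. Process queue: each vertex dequeued once (O(V))
     each edge examined once (O(E))
Total = V + E = 59 + 210 = 269


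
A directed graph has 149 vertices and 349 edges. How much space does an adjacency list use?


Adjacency list: one list head per vertex + one entry per edge
Vertex heads: 149
Edge entries: 349
Total = 149 + 349 = 498


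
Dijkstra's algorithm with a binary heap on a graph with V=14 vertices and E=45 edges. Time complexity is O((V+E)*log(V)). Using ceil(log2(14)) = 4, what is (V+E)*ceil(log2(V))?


Dijkstra with a binary heap: each vertex is extracted once, each edge may relax once.
Each heap operation costs O(log V).
V + E = 14 + 45 = 59
ceil(log2(14)) = 4 (since 2^3 = 8 < 14 <= 16 = 2^4)
Total heap work = (V+E) * ceil(log2(V)) = 59 * 4 = 236


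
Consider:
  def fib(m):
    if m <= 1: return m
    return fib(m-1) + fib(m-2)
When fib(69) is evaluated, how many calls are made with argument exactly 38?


Let N(m) = number of times fib(m) is called while evaluating fib(69).
N(69) = 1 (the initial call).
N(68) = 1 (only fib(69) calls it).
For 1 <= m <= 67: fib(m) is called by fib(m+1) and fib(m+2), so
  N(m) = N(m+1) + N(m+2).
fib(0) is called only by fib(2), so N(0) = N(2).
Walk down from m=69:
  N(69)=1, N(68)=1, N(67)=2, N(66)=3, N(65)=5, N(64)=8, N(63)=13, N(62)=21, N(61)=34, N(60)=55, N(59)=89, N(58)=144, N(57)=233, N(56)=377, N(55)=610, N(54)=987, N(53)=1597, N(52)=2584, N(51)=4181, N(50)=6765, N(49)=10946, N(48)=17711, N(47)=28657, N(46)=46368, N(45)=75025, N(44)=121393, N(43)=196418, N(42)=317811, N(41)=514229, N(40)=832040, N(39)=1346269, N(38)=2178309
N(38) = 2178309


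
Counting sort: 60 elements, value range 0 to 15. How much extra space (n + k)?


n = 60 (output array)
k = 16 (count array for 16 distinct values)
Extra space = 60 + 16 = 76


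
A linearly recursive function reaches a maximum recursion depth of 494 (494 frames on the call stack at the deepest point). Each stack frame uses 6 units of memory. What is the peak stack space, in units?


Maximum recursion depth = 494 frames
Memory per frame = 6 units
Total stack space = depth * frame_size
= 494 * 6 = 2964


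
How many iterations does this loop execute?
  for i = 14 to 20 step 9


The loop variable i takes values starting at 14 and increments by 9 each iteration.
Sequence: i = 14
The upper bound 20 is inclusive, so the count is floor((last - first) / step) + 1:
floor((20 - 14) / 9) + 1 = floor(6/9) + 1 = 0 + 1 = 1


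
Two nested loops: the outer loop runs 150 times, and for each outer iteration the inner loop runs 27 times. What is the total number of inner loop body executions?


Outer loop: 150 iterations
Inner loop: 27 iterations per outer iteration
Total = 150 * 27 = 4050


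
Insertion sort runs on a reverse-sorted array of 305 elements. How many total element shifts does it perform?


Sum of shifts = 1 + 2 + 3 + ... + 304
= 305 * 304 / 2
= 92720 / 2
= 46360


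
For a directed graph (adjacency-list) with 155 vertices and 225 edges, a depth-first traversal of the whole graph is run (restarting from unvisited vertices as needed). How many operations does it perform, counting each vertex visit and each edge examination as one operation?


A full DFS traversal visits each vertex once and examines each edge once.
V = 155
E = 225
Sum = 155 + 225 = 380


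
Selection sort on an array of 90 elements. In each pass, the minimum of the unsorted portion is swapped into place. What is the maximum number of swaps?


Selection sort performs one swap per pass:
  Pass 1: find min in positions 0 to 89, swap with position 0
  Pass 2: find min in positions 1 to 89, swap with position 1
  Pass 3: find min in positions 2 to 89, swap with position 2
  Pass 4: find min in positions 3 to 89, swap with position 3
  Pass 5: find min in positions 4 to 89, swap with position 4
  ... (84 more passes)
Total passes (and swaps) = n - 1 = 90 - 1 = 89


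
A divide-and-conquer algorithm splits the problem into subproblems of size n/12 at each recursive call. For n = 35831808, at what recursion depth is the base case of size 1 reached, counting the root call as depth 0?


At each depth, the problem size is divided by 12:
  Depth 0: problem size = 35831808
  Depth 1: problem size = 2985984
  Depth 2: problem size = 248832
  Depth 3: problem size = 20736
  Depth 4: problem size = 1728
  Depth 5: problem size = 144
  Depth 6: problem size = 12
  Depth 7: problem size = 1 (base case)
The base case is reached at depth log_12(35831808) = 7 (the tree has 8 levels counting depth 0, but the depth asked for is 7).
Recursion depth = 7


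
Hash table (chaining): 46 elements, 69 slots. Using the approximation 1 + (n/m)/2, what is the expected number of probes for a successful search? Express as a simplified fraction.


Computing expected probes:
alpha = 46/69
= 1 + alpha/2
= 1 + 46/(2*69)
= (2*69 + 46) / (2*69)
= 184/138 = 4/3


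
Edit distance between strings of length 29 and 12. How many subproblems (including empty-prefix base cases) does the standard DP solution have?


The table includes base cases (empty prefixes).
Rows: (m+1) = 30
Columns: (n+1) = 13
Total = 30 * 13 = 390


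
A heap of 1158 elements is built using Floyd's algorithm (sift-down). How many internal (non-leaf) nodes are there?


Leaf nodes occupy roughly half the array.
Sift-down is called for each internal node, starting from the last one.
Internal nodes = floor(n/2) = floor(1158/2) = 579


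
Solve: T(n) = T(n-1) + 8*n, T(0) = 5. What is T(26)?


Expanding the recurrence:
T(26) = T(25) + 8*26
       = T(24) + 8*25 + 8*26
       ...
       = T(0) + 8*(1 + 2 + ... + 26)
       = 5 + 8 * 26*27/2
       = 5 + 8 * 351
       = 5 + 2808 = 2813


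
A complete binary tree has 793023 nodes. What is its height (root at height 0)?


In a complete binary tree, level k holds nodes 2^k .. 2^(k+1)-1 (1-indexed).
Height = floor(log2(n)) = floor(log2(793023)) = 19
Check: 2^19 = 524288 <= 793023 < 1048576 = 2^20


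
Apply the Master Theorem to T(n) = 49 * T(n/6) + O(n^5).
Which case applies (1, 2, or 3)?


The Master Theorem: T(n) = a*T(n/b) + O(n^c)
  a = 49, b = 6, c = 5
log_b(a) = log_6(49) ~ 2.172
Compare b^c with a: 6^5 = 7776 > 49, so c > log_b(a).
Since c > log_b(a), Case 3 applies.
T(n) = O(n^5)
Master Theorem case = 3


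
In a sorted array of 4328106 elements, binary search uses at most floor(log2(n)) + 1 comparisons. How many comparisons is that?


Halving sequence: 4328106 -> 2164053 -> 1082026 -> 541013 -> 270506 -> 135253 -> 67626 -> 33813 -> 16906 -> 8453 -> 4226 -> 2113 -> 1056 -> 528 -> 264 -> 132 -> 66 -> 33 -> 16 -> 8 -> 4 -> 2 -> 1
Number of halvings = 22
Max comparisons = 22 + 1 = 23


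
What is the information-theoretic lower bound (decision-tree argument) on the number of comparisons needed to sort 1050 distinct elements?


A binary decision tree of height h has at most 2^h leaves and needs at least n! of them, so h >= ceil(log2(n!)).
1050! is far too large to multiply out, so use Stirling's series:
  ln(n!) ~ n ln n - n + (1/2) ln(2 pi n) + 1/(12n)  (error below 1/(360 n^3), negligible here)
  ln(1050) = 6.9565454
  n ln n = 1050 * 6.9565454 = 7304.3727
  (1/2) ln(2 pi * 1050) = (1/2) ln(6597.3446) = 4.3972
  1/(12*1050) = 0.0001
  ln(1050!) ~ 7304.3727 - 1050 + 4.3972 + 0.0001 = 6258.7700
Convert to base 2: log2(1050!) = 6258.7700 / ln 2 = 6258.7700 / 0.69314718 = 9029.4964
ceil(9029.4964) = 9030


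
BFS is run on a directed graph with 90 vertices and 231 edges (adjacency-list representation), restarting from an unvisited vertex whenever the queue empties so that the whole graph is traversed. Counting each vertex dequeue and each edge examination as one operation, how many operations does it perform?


A full BFS traversal dequeues each vertex exactly once and examines each directed edge exactly once.
V = 90 (vertex processing cost)
E = 231 (edge examination cost)
Total operations proportional to V + E = 90 + 231 = 321


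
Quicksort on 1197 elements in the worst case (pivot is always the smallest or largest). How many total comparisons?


In the worst case, each partition step picks the worst pivot:
  Partition 1: 1196 comparisons (n-1 elements to compare)
  Partition 2: 1195 comparisons
  Partition 3: 1194 comparisons
  Partition 4: 1193 comparisons
  Partition 5: 1192 comparisons
  ...
  Last partition: 0 comparisons
Total = (n-1) + (n-2) + ... + 1 + 0 = n*(n-1)/2
= 1197*1196/2 = 715806


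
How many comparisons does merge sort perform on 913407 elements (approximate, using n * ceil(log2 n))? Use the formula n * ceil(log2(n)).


Recursion depth: ceil(log2(913407)) = 20
Each recursion level merges n = 913407 elements
Total = 913407 * 20 = 18268140


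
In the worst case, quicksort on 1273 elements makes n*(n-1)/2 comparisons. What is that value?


Sum of comparisons per partition:
1272 + 1271 + ... + 1 + 0
= 1273 * (1273 - 1) / 2
= 1273 * 1272 / 2
= 809628


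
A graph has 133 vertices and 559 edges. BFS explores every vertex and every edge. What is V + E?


A full BFS traversal dequeues each vertex once and examines each edge once.
Vertex visits: 133
Edge visits: 559
V + E = 133 + 559 = 692


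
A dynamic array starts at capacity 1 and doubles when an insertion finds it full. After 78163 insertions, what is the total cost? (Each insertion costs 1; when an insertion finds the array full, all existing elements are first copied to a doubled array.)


Insertion cost: 78163 (one per element)
Resizes occur just before inserting elements 2, 3, 5, 9, ...
Elements copied at each resize: 1 + 2 + 4 + 8 + 16 + 32 + 64 + 128 + 256 + 512 + 1024 + 2048 + 4096 + 8192 + 16384 + 32768 + 65536
Sum of copies = 131071 (geometric series: 2^k - 1)
Total = 78163 + 131071 = 209234


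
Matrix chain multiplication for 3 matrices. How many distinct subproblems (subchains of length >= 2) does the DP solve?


Subproblems are indexed by (i, j) where i < j.
Number of such pairs = n*(n-1)/2
= 3 * 2 / 2
= 3


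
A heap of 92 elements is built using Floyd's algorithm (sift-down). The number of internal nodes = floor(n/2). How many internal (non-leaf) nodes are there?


Leaf nodes occupy roughly half the array.
Sift-down is called for each internal node, starting from the last one.
Internal nodes = floor(n/2) = floor(92/2) = 46


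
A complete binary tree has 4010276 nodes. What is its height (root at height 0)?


In a complete binary tree, level k holds nodes 2^k .. 2^(k+1)-1 (1-indexed).
Height = floor(log2(n)) = floor(log2(4010276)) = 21
Check: 2^21 = 2097152 <= 4010276 < 4194304 = 2^22


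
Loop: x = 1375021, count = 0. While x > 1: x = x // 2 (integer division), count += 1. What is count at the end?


The variable x halves each step:
x = 1375021 -> 687510 -> 343755 -> 171877 -> 85938 -> 42969 -> 21484 -> 10742 -> 5371 -> 2685 -> 1342 -> 671 -> 335 -> 167 -> 83 -> 41 -> 20 -> 10 -> 5 -> 2 -> 1
Number of halvings = floor(log2(1375021)) = 20


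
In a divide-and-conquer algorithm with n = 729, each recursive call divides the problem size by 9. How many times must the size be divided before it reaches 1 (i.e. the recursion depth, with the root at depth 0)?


Number of divisions = log_9(729)
Sizes: 729 -> 81 -> 9 -> 1 (3 divisions)
Recursion depth = 3


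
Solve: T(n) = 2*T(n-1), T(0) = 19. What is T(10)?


Unrolling:
T(10) = 2*T(9) = 2^2*T(8) = ... = 2^10*T(0)
= 2^10 * 19
= 1024 * 19 = 19456


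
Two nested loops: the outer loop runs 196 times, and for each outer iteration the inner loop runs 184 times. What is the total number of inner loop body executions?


Outer loop: 196 iterations
Inner loop: 184 iterations per outer iteration
Total = 196 * 184 = 36064


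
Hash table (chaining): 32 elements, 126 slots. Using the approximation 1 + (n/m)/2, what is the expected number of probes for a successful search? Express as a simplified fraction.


Computing expected probes:
alpha = 32/126
= 1 + alpha/2
= 1 + 32/(2*126)
= (2*126 + 32) / (2*126)
= 284/252 = 71/63


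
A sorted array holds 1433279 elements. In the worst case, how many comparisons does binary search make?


Halving sequence: 1433279 -> 716639 -> 358319 -> 179159 -> 89579 -> 44789 -> 22394 -> 11197 -> 5598 -> 2799 -> 1399 -> 699 -> 349 -> 174 -> 87 -> 43 -> 21 -> 10 -> 5 -> 2 -> 1
Number of halvings = 20
Max comparisons = 20 + 1 = 21


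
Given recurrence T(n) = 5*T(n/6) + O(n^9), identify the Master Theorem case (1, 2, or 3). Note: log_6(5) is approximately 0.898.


Master Theorem parameters: a=5, b=6, c=9
log_b(a) = 0.898
Compare b^c with a: 6^9 = 10077696 > 5, so c > log_b(a).
Comparing c=9 vs log_b(a)=0.898:
9 > 0.898 => Case 3
Result: T(n) = O(n^9)
Master Theorem case = 3


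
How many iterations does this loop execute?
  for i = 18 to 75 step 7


The loop variable i takes values starting at 18 and increments by 7 each iteration.
Sequence: i = 18, 25, 32, 39, 46, 53, 60, 67, 74
The upper bound 75 is inclusive, so the count is floor((last - first) / step) + 1:
floor((75 - 18) / 7) + 1 = floor(57/7) + 1 = 8 + 1 = 9


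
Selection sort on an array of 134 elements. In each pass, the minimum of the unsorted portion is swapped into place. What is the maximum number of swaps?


Selection sort performs one swap per pass:
  Pass 1: find min in positions 0 to 133, swap with position 0
  Pass 2: find min in positions 1 to 133, swap with position 1
  Pass 3: find min in positions 2 to 133, swap with position 2
  Pass 4: find min in positions 3 to 133, swap with position 3
  Pass 5: find min in positions 4 to 133, swap with position 4
  ... (128 more passes)
Total passes (and swaps) = n - 1 = 134 - 1 = 133


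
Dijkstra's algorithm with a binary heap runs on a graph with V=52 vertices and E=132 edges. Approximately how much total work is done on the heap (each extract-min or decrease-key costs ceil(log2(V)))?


Dijkstra with a binary heap: each vertex is extracted once, each edge may relax once.
Each heap operation costs O(log V).
V + E = 52 + 132 = 184
ceil(log2(52)) = 6 (since 2^5 = 32 < 52 <= 64 = 2^6)
Total heap work = (V+E) * ceil(log2(V)) = 184 * 6 = 1104


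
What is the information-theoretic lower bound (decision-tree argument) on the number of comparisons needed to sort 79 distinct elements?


A binary decision tree of height h has at most 2^h leaves and needs at least n! of them, so h >= ceil(log2(n!)).
79! is far too large to multiply out, so use Stirling's series:
  ln(n!) ~ n ln n - n + (1/2) ln(2 pi n) + 1/(12n)  (error below 1/(360 n^3), negligible here)
  ln(79) = 4.3694479
  n ln n = 79 * 4.3694479 = 345.1864
  (1/2) ln(2 pi * 79) = (1/2) ln(496.3716) = 3.1037
  1/(12*79) = 0.0011
  ln(79!) ~ 345.1864 - 79 + 3.1037 + 0.0011 = 269.2912
Convert to base 2: log2(79!) = 269.2912 / ln 2 = 269.2912 / 0.69314718 = 388.5051
ceil(388.5051) = 389


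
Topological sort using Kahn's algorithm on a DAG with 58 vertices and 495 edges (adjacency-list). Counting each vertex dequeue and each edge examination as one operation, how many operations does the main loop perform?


Kahn's algorithm:
  1. Compute in-degrees: O(V + E)
  2. Process queue: each vertex dequeued once (O(V))
     each edge examined once (O(E))
Total = V + E = 58 + 495 = 553


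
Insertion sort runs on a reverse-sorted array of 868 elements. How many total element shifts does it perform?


Sum of shifts = 1 + 2 + 3 + ... + 867
= 868 * 867 / 2
= 752556 / 2
= 376278


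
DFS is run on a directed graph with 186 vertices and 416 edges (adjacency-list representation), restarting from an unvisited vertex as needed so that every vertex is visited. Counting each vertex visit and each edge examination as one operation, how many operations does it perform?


A full DFS traversal processes each vertex exactly once (push/pop on stack).
Each directed edge is examined once.
V = 186, E = 416
V + E = 602


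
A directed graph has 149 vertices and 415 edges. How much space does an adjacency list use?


Adjacency list: one list head per vertex + one entry per edge
Vertex heads: 149
Edge entries: 415
Total = 149 + 415 = 564


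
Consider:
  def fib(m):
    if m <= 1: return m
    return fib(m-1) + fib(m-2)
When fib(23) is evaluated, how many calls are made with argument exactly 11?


Let N(m) = number of times fib(m) is called while evaluating fib(23).
N(23) = 1 (the initial call).
N(22) = 1 (only fib(23) calls it).
For 1 <= m <= 21: fib(m) is called by fib(m+1) and fib(m+2), so
  N(m) = N(m+1) + N(m+2).
fib(0) is called only by fib(2), so N(0) = N(2).
Walk down from m=23:
  N(23)=1, N(22)=1, N(21)=2, N(20)=3, N(19)=5, N(18)=8, N(17)=13, N(16)=21, N(15)=34, N(14)=55, N(13)=89, N(12)=144, N(11)=233
N(11) = 233


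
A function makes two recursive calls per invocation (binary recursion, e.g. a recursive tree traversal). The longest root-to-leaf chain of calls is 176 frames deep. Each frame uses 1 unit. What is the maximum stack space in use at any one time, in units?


Binary recursion: the two calls run one after the other, so only one root-to-leaf chain of frames is on the stack at a time.
Maximum depth (longest chain) = 176 frames
Each frame = 1 unit
Max stack space = 176 * 1 = 176


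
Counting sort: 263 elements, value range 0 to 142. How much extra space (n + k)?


n = 263 (output array)
k = 143 (count array for 143 distinct values)
Extra space = 263 + 143 = 406


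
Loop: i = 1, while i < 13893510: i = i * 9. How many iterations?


i multiplies by 9 each step:
i = 1 -> 9 -> 81 -> 729 -> 6561 -> 59049 -> 531441 -> 4782969 -> 43046721 (stop)
Iterations = ceil(log_9(13893510)) = 8
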